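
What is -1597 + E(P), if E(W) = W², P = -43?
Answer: 252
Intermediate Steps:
-1597 + E(P) = -1597 + (-43)² = -1597 + 1849 = 252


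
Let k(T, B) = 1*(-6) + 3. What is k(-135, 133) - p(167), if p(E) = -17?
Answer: 14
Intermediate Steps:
k(T, B) = -3 (k(T, B) = -6 + 3 = -3)
k(-135, 133) - p(167) = -3 - 1*(-17) = -3 + 17 = 14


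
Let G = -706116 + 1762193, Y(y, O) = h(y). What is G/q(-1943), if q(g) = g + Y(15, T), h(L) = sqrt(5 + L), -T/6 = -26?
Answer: -2051957611/3775229 - 2112154*sqrt(5)/3775229 ≈ -544.78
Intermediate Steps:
T = 156 (T = -6*(-26) = 156)
Y(y, O) = sqrt(5 + y)
G = 1056077
q(g) = g + 2*sqrt(5) (q(g) = g + sqrt(5 + 15) = g + sqrt(20) = g + 2*sqrt(5))
G/q(-1943) = 1056077/(-1943 + 2*sqrt(5))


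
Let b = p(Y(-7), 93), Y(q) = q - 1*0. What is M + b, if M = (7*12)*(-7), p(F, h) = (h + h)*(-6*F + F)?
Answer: 5922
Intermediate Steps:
Y(q) = q (Y(q) = q + 0 = q)
p(F, h) = -10*F*h (p(F, h) = (2*h)*(-5*F) = -10*F*h)
M = -588 (M = 84*(-7) = -588)
b = 6510 (b = -10*(-7)*93 = 6510)
M + b = -588 + 6510 = 5922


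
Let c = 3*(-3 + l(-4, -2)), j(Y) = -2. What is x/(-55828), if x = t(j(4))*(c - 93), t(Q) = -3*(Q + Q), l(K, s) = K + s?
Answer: 360/13957 ≈ 0.025793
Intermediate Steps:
t(Q) = -6*Q
c = -27 (c = 3*(-3 + (-4 - 2)) = 3*(-3 - 6) = 3*(-9) = -27)
x = -1440 (x = (-6*(-2))*(-27 - 93) = 12*(-120) = -1440)
x/(-55828) = -1440/(-55828) = -1440*(-1/55828) = 360/13957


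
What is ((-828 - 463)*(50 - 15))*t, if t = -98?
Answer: 4428130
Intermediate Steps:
((-828 - 463)*(50 - 15))*t = ((-828 - 463)*(50 - 15))*(-98) = -1291*35*(-98) = -45185*(-98) = 4428130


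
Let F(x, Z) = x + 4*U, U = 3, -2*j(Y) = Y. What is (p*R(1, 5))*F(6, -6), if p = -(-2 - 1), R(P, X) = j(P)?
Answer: -27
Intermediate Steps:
j(Y) = -Y/2
R(P, X) = -P/2
F(x, Z) = 12 + x (F(x, Z) = x + 4*3 = x + 12 = 12 + x)
p = 3 (p = -1*(-3) = 3)
(p*R(1, 5))*F(6, -6) = (3*(-½*1))*(12 + 6) = (3*(-½))*18 = -3/2*18 = -27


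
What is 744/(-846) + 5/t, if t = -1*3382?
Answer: -420073/476862 ≈ -0.88091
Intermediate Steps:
t = -3382
744/(-846) + 5/t = 744/(-846) + 5/(-3382) = 744*(-1/846) + 5*(-1/3382) = -124/141 - 5/3382 = -420073/476862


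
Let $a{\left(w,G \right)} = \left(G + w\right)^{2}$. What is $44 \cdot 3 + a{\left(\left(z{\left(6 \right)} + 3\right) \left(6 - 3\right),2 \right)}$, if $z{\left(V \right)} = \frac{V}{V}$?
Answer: $328$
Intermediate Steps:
$z{\left(V \right)} = 1$
$44 \cdot 3 + a{\left(\left(z{\left(6 \right)} + 3\right) \left(6 - 3\right),2 \right)} = 44 \cdot 3 + \left(2 + \left(1 + 3\right) \left(6 - 3\right)\right)^{2} = 132 + \left(2 + 4 \cdot 3\right)^{2} = 132 + \left(2 + 12\right)^{2} = 132 + 14^{2} = 132 + 196 = 328$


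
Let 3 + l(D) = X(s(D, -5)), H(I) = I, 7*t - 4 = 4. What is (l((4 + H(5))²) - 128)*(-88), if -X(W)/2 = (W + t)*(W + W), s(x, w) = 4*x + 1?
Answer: 261255896/7 ≈ 3.7322e+7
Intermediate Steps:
s(x, w) = 1 + 4*x
t = 8/7 (t = 4/7 + (⅐)*4 = 4/7 + 4/7 = 8/7 ≈ 1.1429)
X(W) = -4*W*(8/7 + W) (X(W) = -2*(W + 8/7)*(W + W) = -2*(8/7 + W)*2*W = -4*W*(8/7 + W))
l(D) = -3 - 4*(1 + 4*D)*(15 + 28*D)/7 (l(D) = -3 - 4*(1 + 4*D)*(8 + 7*(1 + 4*D))/7 = -3 - 4*(1 + 4*D)*(8 + (7 + 28*D))/7 = -3 - 4*(1 + 4*D)*(15 + 28*D)/7)
(l((4 + H(5))²) - 128)*(-88) = ((-81/7 - 64*(4 + 5)⁴ - 352*(4 + 5)²/7) - 128)*(-88) = ((-81/7 - 64*(9²)² - 352/7*9²) - 128)*(-88) = ((-81/7 - 64*81² - 352/7*81) - 128)*(-88) = ((-81/7 - 64*6561 - 28512/7) - 128)*(-88) = ((-81/7 - 419904 - 28512/7) - 128)*(-88) = (-2967921/7 - 128)*(-88) = -2968817/7*(-88) = 261255896/7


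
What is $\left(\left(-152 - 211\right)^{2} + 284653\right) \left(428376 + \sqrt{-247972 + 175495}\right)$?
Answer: $178385190672 + 1249266 i \sqrt{8053} \approx 1.7839 \cdot 10^{11} + 1.1211 \cdot 10^{8} i$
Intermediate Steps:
$\left(\left(-152 - 211\right)^{2} + 284653\right) \left(428376 + \sqrt{-247972 + 175495}\right) = \left(\left(-363\right)^{2} + 284653\right) \left(428376 + \sqrt{-72477}\right) = \left(131769 + 284653\right) \left(428376 + 3 i \sqrt{8053}\right) = 416422 \left(428376 + 3 i \sqrt{8053}\right) = 178385190672 + 1249266 i \sqrt{8053}$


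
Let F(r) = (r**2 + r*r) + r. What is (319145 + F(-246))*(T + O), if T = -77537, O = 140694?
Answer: 27784722167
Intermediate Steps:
F(r) = r + 2*r**2 (F(r) = (r**2 + r**2) + r = 2*r**2 + r = r + 2*r**2)
(319145 + F(-246))*(T + O) = (319145 - 246*(1 + 2*(-246)))*(-77537 + 140694) = (319145 - 246*(1 - 492))*63157 = (319145 - 246*(-491))*63157 = (319145 + 120786)*63157 = 439931*63157 = 27784722167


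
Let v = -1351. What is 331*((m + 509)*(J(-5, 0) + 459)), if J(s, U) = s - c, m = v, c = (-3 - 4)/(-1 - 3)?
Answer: -252085959/2 ≈ -1.2604e+8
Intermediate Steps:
c = 7/4 (c = -7/(-4) = -7*(-¼) = 7/4 ≈ 1.7500)
m = -1351
J(s, U) = -7/4 + s (J(s, U) = s - 1*7/4 = s - 7/4 = -7/4 + s)
331*((m + 509)*(J(-5, 0) + 459)) = 331*((-1351 + 509)*((-7/4 - 5) + 459)) = 331*(-842*(-27/4 + 459)) = 331*(-842*1809/4) = 331*(-761589/2) = -252085959/2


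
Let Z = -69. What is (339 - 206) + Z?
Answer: 64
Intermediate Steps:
(339 - 206) + Z = (339 - 206) - 69 = 133 - 69 = 64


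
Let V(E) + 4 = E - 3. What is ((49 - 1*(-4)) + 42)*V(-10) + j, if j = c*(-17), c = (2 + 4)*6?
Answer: -2227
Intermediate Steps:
V(E) = -7 + E (V(E) = -4 + (E - 3) = -4 + (-3 + E) = -7 + E)
c = 36 (c = 6*6 = 36)
j = -612 (j = 36*(-17) = -612)
((49 - 1*(-4)) + 42)*V(-10) + j = ((49 - 1*(-4)) + 42)*(-7 - 10) - 612 = ((49 + 4) + 42)*(-17) - 612 = (53 + 42)*(-17) - 612 = 95*(-17) - 612 = -1615 - 612 = -2227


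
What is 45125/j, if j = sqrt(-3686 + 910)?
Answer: -45125*I*sqrt(694)/1388 ≈ -856.46*I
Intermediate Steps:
j = 2*I*sqrt(694) (j = sqrt(-2776) = 2*I*sqrt(694) ≈ 52.688*I)
45125/j = 45125/((2*I*sqrt(694))) = 45125*(-I*sqrt(694)/1388) = -45125*I*sqrt(694)/1388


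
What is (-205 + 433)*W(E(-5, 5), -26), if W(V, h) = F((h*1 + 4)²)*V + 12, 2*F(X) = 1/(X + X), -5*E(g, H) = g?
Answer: 1324281/484 ≈ 2736.1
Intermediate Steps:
E(g, H) = -g/5
F(X) = 1/(4*X) (F(X) = 1/(2*(X + X)) = 1/(2*((2*X))) = (1/(2*X))/2 = 1/(4*X))
W(V, h) = 12 + V/(4*(4 + h)²) (W(V, h) = (1/(4*((h*1 + 4)²)))*V + 12 = (1/(4*((h + 4)²)))*V + 12 = (1/(4*((4 + h)²)))*V + 12 = (1/(4*(4 + h)²))*V + 12 = V/(4*(4 + h)²) + 12 = 12 + V/(4*(4 + h)²))
(-205 + 433)*W(E(-5, 5), -26) = (-205 + 433)*(12 + (-⅕*(-5))/(4*(4 - 26)²)) = 228*(12 + (¼)*1/(-22)²) = 228*(12 + (¼)*1*(1/484)) = 228*(12 + 1/1936) = 228*(23233/1936) = 1324281/484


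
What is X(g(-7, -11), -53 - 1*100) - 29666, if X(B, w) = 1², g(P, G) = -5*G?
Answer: -29665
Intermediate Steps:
X(B, w) = 1
X(g(-7, -11), -53 - 1*100) - 29666 = 1 - 29666 = -29665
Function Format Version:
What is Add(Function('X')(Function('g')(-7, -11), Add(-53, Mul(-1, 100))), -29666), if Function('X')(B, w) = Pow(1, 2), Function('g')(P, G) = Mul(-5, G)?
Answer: -29665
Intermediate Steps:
Function('X')(B, w) = 1
Add(Function('X')(Function('g')(-7, -11), Add(-53, Mul(-1, 100))), -29666) = Add(1, -29666) = -29665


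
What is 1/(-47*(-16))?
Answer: 1/752 ≈ 0.0013298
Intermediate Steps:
1/(-47*(-16)) = 1/(-1*(-752)) = 1/752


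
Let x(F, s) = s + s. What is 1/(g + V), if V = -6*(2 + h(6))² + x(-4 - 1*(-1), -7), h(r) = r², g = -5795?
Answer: -1/14473 ≈ -6.9094e-5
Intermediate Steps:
x(F, s) = 2*s
V = -8678 (V = -6*(2 + 6²)² + 2*(-7) = -6*(2 + 36)² - 14 = -6*38² - 14 = -6*1444 - 14 = -8664 - 14 = -8678)
1/(g + V) = 1/(-5795 - 8678) = 1/(-14473) = -1/14473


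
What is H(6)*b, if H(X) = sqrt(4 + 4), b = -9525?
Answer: -19050*sqrt(2) ≈ -26941.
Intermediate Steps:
H(X) = 2*sqrt(2) (H(X) = sqrt(8) = 2*sqrt(2))
H(6)*b = (2*sqrt(2))*(-9525) = -19050*sqrt(2)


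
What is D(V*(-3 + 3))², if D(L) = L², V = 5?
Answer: 0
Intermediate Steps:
D(V*(-3 + 3))² = ((5*(-3 + 3))²)² = ((5*0)²)² = (0²)² = 0² = 0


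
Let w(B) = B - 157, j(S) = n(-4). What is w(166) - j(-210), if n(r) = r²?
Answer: -7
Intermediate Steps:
j(S) = 16 (j(S) = (-4)² = 16)
w(B) = -157 + B
w(166) - j(-210) = (-157 + 166) - 1*16 = 9 - 16 = -7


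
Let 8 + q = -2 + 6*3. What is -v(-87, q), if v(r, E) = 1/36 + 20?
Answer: -721/36 ≈ -20.028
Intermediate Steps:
q = 8 (q = -8 + (-2 + 6*3) = -8 + (-2 + 18) = -8 + 16 = 8)
v(r, E) = 721/36 (v(r, E) = 1/36 + 20 = 721/36)
-v(-87, q) = -1*721/36 = -721/36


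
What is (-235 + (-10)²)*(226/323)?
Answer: -30510/323 ≈ -94.458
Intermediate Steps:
(-235 + (-10)²)*(226/323) = (-235 + 100)*(226*(1/323)) = -135*226/323 = -30510/323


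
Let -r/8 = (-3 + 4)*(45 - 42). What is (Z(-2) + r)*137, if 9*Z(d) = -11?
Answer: -31099/9 ≈ -3455.4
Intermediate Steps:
Z(d) = -11/9 (Z(d) = (⅑)*(-11) = -11/9)
r = -24 (r = -8*(-3 + 4)*(45 - 42) = -8*3 = -24)
(Z(-2) + r)*137 = (-11/9 - 24)*137 = -227/9*137 = -31099/9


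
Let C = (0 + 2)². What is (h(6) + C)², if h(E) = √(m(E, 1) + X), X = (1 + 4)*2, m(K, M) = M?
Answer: (4 + √11)² ≈ 53.533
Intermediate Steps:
X = 10 (X = 5*2 = 10)
C = 4 (C = 2² = 4)
h(E) = √11 (h(E) = √(1 + 10) = √11)
(h(6) + C)² = (√11 + 4)² = (4 + √11)²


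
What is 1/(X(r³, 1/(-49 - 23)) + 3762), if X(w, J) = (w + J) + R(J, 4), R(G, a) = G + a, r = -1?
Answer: 36/135539 ≈ 0.00026561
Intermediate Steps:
X(w, J) = 4 + w + 2*J (X(w, J) = (w + J) + (J + 4) = (J + w) + (4 + J) = 4 + w + 2*J)
1/(X(r³, 1/(-49 - 23)) + 3762) = 1/((4 + (-1)³ + 2/(-49 - 23)) + 3762) = 1/((4 - 1 + 2/(-72)) + 3762) = 1/((4 - 1 + 2*(-1/72)) + 3762) = 1/((4 - 1 - 1/36) + 3762) = 1/(107/36 + 3762) = 1/(135539/36) = 36/135539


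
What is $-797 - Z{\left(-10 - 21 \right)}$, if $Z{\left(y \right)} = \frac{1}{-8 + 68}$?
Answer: $- \frac{47821}{60} \approx -797.02$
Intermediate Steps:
$Z{\left(y \right)} = \frac{1}{60}$
$-797 - Z{\left(-10 - 21 \right)} = -797 - \frac{1}{60} = - \frac{47821}{60}$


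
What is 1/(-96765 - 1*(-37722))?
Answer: -1/59043 ≈ -1.6937e-5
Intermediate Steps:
1/(-96765 - 1*(-37722)) = 1/(-96765 + 37722) = 1/(-59043) = -1/59043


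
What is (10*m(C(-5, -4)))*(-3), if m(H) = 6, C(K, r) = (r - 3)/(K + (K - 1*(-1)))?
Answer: -180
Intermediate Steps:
C(K, r) = (-3 + r)/(1 + 2*K) (C(K, r) = (-3 + r)/(K + (K + 1)) = (-3 + r)/(K + (1 + K)) = (-3 + r)/(1 + 2*K))
(10*m(C(-5, -4)))*(-3) = (10*6)*(-3) = 60*(-3) = -180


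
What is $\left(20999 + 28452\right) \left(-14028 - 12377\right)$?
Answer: $-1305753655$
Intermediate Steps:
$\left(20999 + 28452\right) \left(-14028 - 12377\right) = 49451 \left(-26405\right) = -1305753655$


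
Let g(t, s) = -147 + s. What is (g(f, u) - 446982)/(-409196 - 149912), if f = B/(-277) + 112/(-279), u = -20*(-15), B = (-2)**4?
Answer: 446829/559108 ≈ 0.79918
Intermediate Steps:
B = 16
u = 300
f = -35488/77283 (f = 16/(-277) + 112/(-279) = 16*(-1/277) + 112*(-1/279) = -16/277 - 112/279 = -35488/77283 ≈ -0.45920)
(g(f, u) - 446982)/(-409196 - 149912) = ((-147 + 300) - 446982)/(-409196 - 149912) = (153 - 446982)/(-559108) = -446829*(-1/559108) = 446829/559108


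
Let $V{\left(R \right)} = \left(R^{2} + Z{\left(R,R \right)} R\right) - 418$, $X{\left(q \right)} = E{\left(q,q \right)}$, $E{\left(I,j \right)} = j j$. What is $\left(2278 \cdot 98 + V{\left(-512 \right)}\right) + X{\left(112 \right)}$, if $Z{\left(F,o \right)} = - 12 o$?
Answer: $-2648214$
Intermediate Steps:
$E{\left(I,j \right)} = j^{2}$
$X{\left(q \right)} = q^{2}$
$V{\left(R \right)} = -418 - 11 R^{2}$ ($V{\left(R \right)} = \left(R^{2} + - 12 R R\right) - 418 = \left(R^{2} - 12 R^{2}\right) - 418 = - 11 R^{2} - 418 = -418 - 11 R^{2}$)
$\left(2278 \cdot 98 + V{\left(-512 \right)}\right) + X{\left(112 \right)} = \left(2278 \cdot 98 - \left(418 + 11 \left(-512\right)^{2}\right)\right) + 112^{2} = \left(223244 - 2884002\right) + 12544 = -2660758 + 12544 = -2648214$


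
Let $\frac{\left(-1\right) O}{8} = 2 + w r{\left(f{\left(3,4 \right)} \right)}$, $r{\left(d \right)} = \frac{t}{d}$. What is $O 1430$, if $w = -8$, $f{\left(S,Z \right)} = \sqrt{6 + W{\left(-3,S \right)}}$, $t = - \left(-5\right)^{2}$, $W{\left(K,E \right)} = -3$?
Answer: $-22880 - \frac{2288000 \sqrt{3}}{3} \approx -1.3439 \cdot 10^{6}$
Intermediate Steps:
$t = -25$ ($t = \left(-1\right) 25 = -25$)
$f{\left(S,Z \right)} = \sqrt{3}$ ($f{\left(S,Z \right)} = \sqrt{6 - 3} = \sqrt{3}$)
$r{\left(d \right)} = - \frac{25}{d}$
$O = -16 - \frac{1600 \sqrt{3}}{3}$ ($O = - 8 \left(2 - 8 \left(- \frac{25}{\sqrt{3}}\right)\right) = - 8 \left(2 - 8 \left(- 25 \frac{\sqrt{3}}{3}\right)\right) = - 8 \left(2 - 8 \left(- \frac{25 \sqrt{3}}{3}\right)\right) = - 8 \left(2 + \frac{200 \sqrt{3}}{3}\right) = -16 - \frac{1600 \sqrt{3}}{3} \approx -939.76$)
$O 1430 = \left(-16 - \frac{1600 \sqrt{3}}{3}\right) 1430 = -22880 - \frac{2288000 \sqrt{3}}{3}$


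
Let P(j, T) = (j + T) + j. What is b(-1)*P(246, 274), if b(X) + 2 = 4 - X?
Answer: 2298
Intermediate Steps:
P(j, T) = T + 2*j (P(j, T) = (T + j) + j = T + 2*j)
b(X) = 2 - X (b(X) = -2 + (4 - X) = 2 - X)
b(-1)*P(246, 274) = (2 - 1*(-1))*(274 + 2*246) = (2 + 1)*(274 + 492) = 3*766 = 2298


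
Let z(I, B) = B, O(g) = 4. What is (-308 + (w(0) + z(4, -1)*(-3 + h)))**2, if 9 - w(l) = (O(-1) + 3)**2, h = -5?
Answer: 115600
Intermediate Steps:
w(l) = -40 (w(l) = 9 - (4 + 3)**2 = 9 - 1*7**2 = 9 - 1*49 = 9 - 49 = -40)
(-308 + (w(0) + z(4, -1)*(-3 + h)))**2 = (-308 + (-40 - (-3 - 5)))**2 = (-308 + (-40 - 1*(-8)))**2 = (-308 + (-40 + 8))**2 = (-308 - 32)**2 = (-340)**2 = 115600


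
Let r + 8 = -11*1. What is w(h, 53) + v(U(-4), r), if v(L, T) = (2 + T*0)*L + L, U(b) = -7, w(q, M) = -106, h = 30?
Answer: -127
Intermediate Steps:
r = -19 (r = -8 - 11*1 = -8 - 11 = -19)
v(L, T) = 3*L (v(L, T) = (2 + 0)*L + L = 2*L + L = 3*L)
w(h, 53) + v(U(-4), r) = -106 + 3*(-7) = -106 - 21 = -127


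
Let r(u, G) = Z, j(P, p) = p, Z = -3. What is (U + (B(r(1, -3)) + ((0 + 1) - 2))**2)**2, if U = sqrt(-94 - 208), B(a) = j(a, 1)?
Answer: -302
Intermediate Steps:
r(u, G) = -3
B(a) = 1
U = I*sqrt(302) (U = sqrt(-302) = I*sqrt(302) ≈ 17.378*I)
(U + (B(r(1, -3)) + ((0 + 1) - 2))**2)**2 = (I*sqrt(302) + (1 + ((0 + 1) - 2))**2)**2 = (I*sqrt(302) + (1 + (1 - 2))**2)**2 = (I*sqrt(302) + (1 - 1)**2)**2 = (I*sqrt(302) + 0**2)**2 = (I*sqrt(302) + 0)**2 = (I*sqrt(302))**2 = -302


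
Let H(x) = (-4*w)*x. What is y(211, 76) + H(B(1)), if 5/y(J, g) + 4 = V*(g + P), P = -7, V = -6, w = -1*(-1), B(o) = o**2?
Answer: -1677/418 ≈ -4.0120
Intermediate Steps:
w = 1
y(J, g) = 5/(38 - 6*g) (y(J, g) = 5/(-4 - 6*(g - 7)) = 5/(-4 - 6*(-7 + g)) = 5/(-4 + (42 - 6*g)) = 5/(38 - 6*g))
H(x) = -4*x (H(x) = (-4*1)*x = -4*x)
y(211, 76) + H(B(1)) = -5/(-38 + 6*76) - 4*1**2 = -5/(-38 + 456) - 4*1 = -5/418 - 4 = -1677/418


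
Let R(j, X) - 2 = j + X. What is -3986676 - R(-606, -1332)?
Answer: -3984740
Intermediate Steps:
R(j, X) = 2 + X + j (R(j, X) = 2 + (j + X) = 2 + (X + j) = 2 + X + j)
-3986676 - R(-606, -1332) = -3986676 - (2 - 1332 - 606) = -3986676 - 1*(-1936) = -3986676 + 1936 = -3984740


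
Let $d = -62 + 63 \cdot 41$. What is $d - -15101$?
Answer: $17622$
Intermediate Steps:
$d = 2521$ ($d = -62 + 2583 = 2521$)
$d - -15101 = 2521 - -15101 = 2521 + 15101 = 17622$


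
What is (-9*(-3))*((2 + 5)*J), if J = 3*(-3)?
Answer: -1701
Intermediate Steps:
J = -9
(-9*(-3))*((2 + 5)*J) = (-9*(-3))*((2 + 5)*(-9)) = 27*(7*(-9)) = 27*(-63) = -1701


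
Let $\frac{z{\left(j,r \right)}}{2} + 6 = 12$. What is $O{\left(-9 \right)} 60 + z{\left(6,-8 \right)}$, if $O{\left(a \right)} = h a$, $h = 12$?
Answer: $-6468$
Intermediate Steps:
$z{\left(j,r \right)} = 12$ ($z{\left(j,r \right)} = -12 + 2 \cdot 12 = -12 + 24 = 12$)
$O{\left(a \right)} = 12 a$
$O{\left(-9 \right)} 60 + z{\left(6,-8 \right)} = 12 \left(-9\right) 60 + 12 = \left(-108\right) 60 + 12 = -6480 + 12 = -6468$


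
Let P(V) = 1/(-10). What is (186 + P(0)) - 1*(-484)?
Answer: 6699/10 ≈ 669.90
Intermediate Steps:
P(V) = -⅒
(186 + P(0)) - 1*(-484) = (186 - ⅒) - 1*(-484) = 1859/10 + 484 = 6699/10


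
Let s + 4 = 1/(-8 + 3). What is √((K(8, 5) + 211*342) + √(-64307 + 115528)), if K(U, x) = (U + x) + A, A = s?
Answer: √(1804270 + 25*√51221)/5 ≈ 269.07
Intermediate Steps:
s = -21/5 (s = -4 + 1/(-8 + 3) = -4 + 1/(-5) = -4 - ⅕ = -21/5 ≈ -4.2000)
A = -21/5 ≈ -4.2000
K(U, x) = -21/5 + U + x (K(U, x) = (U + x) - 21/5 = -21/5 + U + x)
√((K(8, 5) + 211*342) + √(-64307 + 115528)) = √(((-21/5 + 8 + 5) + 211*342) + √(-64307 + 115528)) = √((44/5 + 72162) + √51221) = √(360854/5 + √51221)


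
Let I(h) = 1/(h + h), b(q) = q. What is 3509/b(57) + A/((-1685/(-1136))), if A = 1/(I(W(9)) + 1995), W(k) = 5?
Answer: 332293597/5397729 ≈ 61.562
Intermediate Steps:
I(h) = 1/(2*h)
A = 10/19951 (A = 1/((1/2)/5 + 1995) = 1/((1/2)*(1/5) + 1995) = 1/(1/10 + 1995) = 1/(19951/10) = 10/19951 ≈ 0.00050123)
3509/b(57) + A/((-1685/(-1136))) = 3509/57 + 10/(19951*((-1685/(-1136)))) = 3509*(1/57) + 10/(19951*((-1685*(-1/1136)))) = 3509/57 + 10/(19951*(1685/1136)) = 3509/57 + (10/19951)*(1136/1685) = 3509/57 + 32/94697 = 332293597/5397729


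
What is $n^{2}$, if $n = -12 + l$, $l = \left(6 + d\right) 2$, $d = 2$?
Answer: $16$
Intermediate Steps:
$l = 16$ ($l = \left(6 + 2\right) 2 = 8 \cdot 2 = 16$)
$n = 4$ ($n = -12 + 16 = 4$)
$n^{2} = 4^{2} = 16$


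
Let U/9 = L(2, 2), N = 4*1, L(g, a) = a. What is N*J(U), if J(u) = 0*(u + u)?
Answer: 0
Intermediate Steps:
N = 4
U = 18 (U = 9*2 = 18)
J(u) = 0 (J(u) = 0*(2*u) = 0)
N*J(U) = 4*0 = 0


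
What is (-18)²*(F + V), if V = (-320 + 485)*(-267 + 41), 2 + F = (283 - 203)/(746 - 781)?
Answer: -84583440/7 ≈ -1.2083e+7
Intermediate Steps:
F = -30/7 (F = -2 + (283 - 203)/(746 - 781) = -2 + 80/(-35) = -2 + 80*(-1/35) = -2 - 16/7 = -30/7 ≈ -4.2857)
V = -37290 (V = 165*(-226) = -37290)
(-18)²*(F + V) = (-18)²*(-30/7 - 37290) = 324*(-261060/7) = -84583440/7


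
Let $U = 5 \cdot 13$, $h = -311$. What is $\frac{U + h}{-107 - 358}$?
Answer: $\frac{82}{155} \approx 0.52903$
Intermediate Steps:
$U = 65$
$\frac{U + h}{-107 - 358} = \frac{65 - 311}{-107 - 358} = - \frac{246}{-107 - 358} = - \frac{246}{-465} = \left(-246\right) \left(- \frac{1}{465}\right) = \frac{82}{155}$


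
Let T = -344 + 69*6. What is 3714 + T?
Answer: 3784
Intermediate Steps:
T = 70 (T = -344 + 414 = 70)
3714 + T = 3714 + 70 = 3784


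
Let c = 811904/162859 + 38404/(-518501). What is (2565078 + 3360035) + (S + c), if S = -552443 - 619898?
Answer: 401336622684532016/84442554359 ≈ 4.7528e+6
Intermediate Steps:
S = -1172341
c = 414718598868/84442554359 (c = 811904*(1/162859) + 38404*(-1/518501) = 811904/162859 - 38404/518501 = 414718598868/84442554359 ≈ 4.9113)
(2565078 + 3360035) + (S + c) = (2565078 + 3360035) + (-1172341 + 414718598868/84442554359) = 5925113 - 98995053901185551/84442554359 = 401336622684532016/84442554359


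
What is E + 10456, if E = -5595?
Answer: 4861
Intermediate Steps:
E + 10456 = -5595 + 10456 = 4861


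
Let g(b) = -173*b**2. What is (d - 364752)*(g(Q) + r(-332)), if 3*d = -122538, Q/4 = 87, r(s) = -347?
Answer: 8497821195722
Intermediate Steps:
Q = 348 (Q = 4*87 = 348)
d = -40846 (d = (1/3)*(-122538) = -40846)
(d - 364752)*(g(Q) + r(-332)) = (-40846 - 364752)*(-173*348**2 - 347) = -405598*(-173*121104 - 347) = -405598*(-20950992 - 347) = -405598*(-20951339) = 8497821195722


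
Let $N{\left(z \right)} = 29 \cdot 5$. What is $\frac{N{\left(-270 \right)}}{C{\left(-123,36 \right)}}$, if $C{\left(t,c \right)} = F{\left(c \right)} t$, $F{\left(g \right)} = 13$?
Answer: $- \frac{145}{1599} \approx -0.090682$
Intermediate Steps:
$N{\left(z \right)} = 145$
$C{\left(t,c \right)} = 13 t$
$\frac{N{\left(-270 \right)}}{C{\left(-123,36 \right)}} = \frac{145}{13 \left(-123\right)} = \frac{145}{-1599} = 145 \left(- \frac{1}{1599}\right) = - \frac{145}{1599}$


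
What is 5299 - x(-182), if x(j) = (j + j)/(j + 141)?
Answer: 216895/41 ≈ 5290.1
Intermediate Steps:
x(j) = 2*j/(141 + j) (x(j) = (2*j)/(141 + j) = 2*j/(141 + j))
5299 - x(-182) = 5299 - 2*(-182)/(141 - 182) = 5299 - 2*(-182)/(-41) = 5299 - 2*(-182)*(-1)/41 = 5299 - 1*364/41 = 5299 - 364/41 = 216895/41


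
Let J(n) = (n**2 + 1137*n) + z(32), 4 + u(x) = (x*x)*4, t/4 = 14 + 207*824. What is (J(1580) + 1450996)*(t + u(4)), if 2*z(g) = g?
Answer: 3919549326336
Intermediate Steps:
t = 682328 (t = 4*(14 + 207*824) = 4*(14 + 170568) = 4*170582 = 682328)
z(g) = g/2
u(x) = -4 + 4*x**2 (u(x) = -4 + (x*x)*4 = -4 + x**2*4 = -4 + 4*x**2)
J(n) = 16 + n**2 + 1137*n (J(n) = (n**2 + 1137*n) + (1/2)*32 = (n**2 + 1137*n) + 16 = 16 + n**2 + 1137*n)
(J(1580) + 1450996)*(t + u(4)) = ((16 + 1580**2 + 1137*1580) + 1450996)*(682328 + (-4 + 4*4**2)) = ((16 + 2496400 + 1796460) + 1450996)*(682328 + (-4 + 4*16)) = (4292876 + 1450996)*(682328 + (-4 + 64)) = 5743872*(682328 + 60) = 5743872*682388 = 3919549326336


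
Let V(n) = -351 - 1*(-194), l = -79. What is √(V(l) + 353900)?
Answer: √353743 ≈ 594.76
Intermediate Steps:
V(n) = -157 (V(n) = -351 + 194 = -157)
√(V(l) + 353900) = √(-157 + 353900) = √353743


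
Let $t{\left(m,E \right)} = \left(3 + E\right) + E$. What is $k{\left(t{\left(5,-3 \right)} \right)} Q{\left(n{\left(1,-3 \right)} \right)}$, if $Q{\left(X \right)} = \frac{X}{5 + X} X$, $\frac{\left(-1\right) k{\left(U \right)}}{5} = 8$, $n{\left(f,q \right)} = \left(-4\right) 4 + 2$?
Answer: $\frac{7840}{9} \approx 871.11$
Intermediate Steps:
$t{\left(m,E \right)} = 3 + 2 E$
$n{\left(f,q \right)} = -14$ ($n{\left(f,q \right)} = -16 + 2 = -14$)
$k{\left(U \right)} = -40$ ($k{\left(U \right)} = \left(-5\right) 8 = -40$)
$Q{\left(X \right)} = \frac{X^{2}}{5 + X}$ ($Q{\left(X \right)} = \frac{X}{5 + X} X = \frac{X^{2}}{5 + X}$)
$k{\left(t{\left(5,-3 \right)} \right)} Q{\left(n{\left(1,-3 \right)} \right)} = - 40 \frac{\left(-14\right)^{2}}{5 - 14} = - 40 \frac{196}{-9} = - 40 \cdot 196 \left(- \frac{1}{9}\right) = \left(-40\right) \left(- \frac{196}{9}\right) = \frac{7840}{9}$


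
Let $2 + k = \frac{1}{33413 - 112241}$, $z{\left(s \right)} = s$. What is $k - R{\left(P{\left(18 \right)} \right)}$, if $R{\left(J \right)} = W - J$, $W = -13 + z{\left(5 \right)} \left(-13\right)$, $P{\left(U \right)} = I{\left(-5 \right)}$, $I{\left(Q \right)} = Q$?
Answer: $\frac{5596787}{78828} \approx 71.0$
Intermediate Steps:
$P{\left(U \right)} = -5$
$W = -78$ ($W = -13 + 5 \left(-13\right) = -13 - 65 = -78$)
$R{\left(J \right)} = -78 - J$
$k = - \frac{157657}{78828}$ ($k = -2 + \frac{1}{33413 - 112241} = -2 + \frac{1}{-78828} = -2 - \frac{1}{78828} = - \frac{157657}{78828} \approx -2.0$)
$k - R{\left(P{\left(18 \right)} \right)} = - \frac{157657}{78828} - \left(-78 - -5\right) = - \frac{157657}{78828} - \left(-78 + 5\right) = - \frac{157657}{78828} - -73 = - \frac{157657}{78828} + 73 = \frac{5596787}{78828}$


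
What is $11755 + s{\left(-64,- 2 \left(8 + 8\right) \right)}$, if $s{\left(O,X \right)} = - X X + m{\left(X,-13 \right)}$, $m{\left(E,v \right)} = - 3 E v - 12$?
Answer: $9471$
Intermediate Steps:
$m{\left(E,v \right)} = -12 - 3 E v$ ($m{\left(E,v \right)} = - 3 E v - 12 = -12 - 3 E v$)
$s{\left(O,X \right)} = -12 - X^{2} + 39 X$ ($s{\left(O,X \right)} = - X X - \left(12 + 3 X \left(-13\right)\right) = - X^{2} + \left(-12 + 39 X\right) = -12 - X^{2} + 39 X$)
$11755 + s{\left(-64,- 2 \left(8 + 8\right) \right)} = 11755 - \left(12 + \left(- 2 \left(8 + 8\right)\right)^{2} - - 78 \left(8 + 8\right)\right) = 11755 - \left(12 + \left(\left(-2\right) 16\right)^{2} - \left(-78\right) 16\right) = 11755 - 2284 = 9471$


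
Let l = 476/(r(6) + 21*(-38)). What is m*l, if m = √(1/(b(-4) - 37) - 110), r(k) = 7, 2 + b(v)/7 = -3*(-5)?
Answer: -34*I*√35634/1017 ≈ -6.3109*I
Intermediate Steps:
b(v) = 91 (b(v) = -14 + 7*(-3*(-5)) = -14 + 7*15 = -14 + 105 = 91)
m = I*√35634/18 (m = √(1/(91 - 37) - 110) = √(1/54 - 110) = √(-5939/54) = I*√35634/18 ≈ 10.487*I)
l = -68/113 (l = 476/(7 + 21*(-38)) = 476/(7 - 798) = 476/(-791) = 476*(-1/791) = -68/113 ≈ -0.60177)
m*l = (I*√35634/18)*(-68/113) = -34*I*√35634/1017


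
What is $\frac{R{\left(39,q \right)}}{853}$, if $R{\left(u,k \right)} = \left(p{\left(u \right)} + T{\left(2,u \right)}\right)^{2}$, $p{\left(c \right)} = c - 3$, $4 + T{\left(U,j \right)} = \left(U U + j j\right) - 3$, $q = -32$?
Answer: $\frac{2414916}{853} \approx 2831.1$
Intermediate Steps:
$T{\left(U,j \right)} = -7 + U^{2} + j^{2}$ ($T{\left(U,j \right)} = -4 - \left(3 - U U - j j\right) = -4 - \left(3 - U^{2} - j^{2}\right) = -4 + \left(-3 + U^{2} + j^{2}\right) = -7 + U^{2} + j^{2}$)
$p{\left(c \right)} = -3 + c$ ($p{\left(c \right)} = c - 3 = -3 + c$)
$R{\left(u,k \right)} = \left(-6 + u + u^{2}\right)^{2}$ ($R{\left(u,k \right)} = \left(\left(-3 + u\right) + \left(-7 + 2^{2} + u^{2}\right)\right)^{2} = \left(\left(-3 + u\right) + \left(-7 + 4 + u^{2}\right)\right)^{2} = \left(\left(-3 + u\right) + \left(-3 + u^{2}\right)\right)^{2} = \left(-6 + u + u^{2}\right)^{2}$)
$\frac{R{\left(39,q \right)}}{853} = \frac{\left(-6 + 39 + 39^{2}\right)^{2}}{853} = \left(-6 + 39 + 1521\right)^{2} \cdot \frac{1}{853} = 1554^{2} \cdot \frac{1}{853} = 2414916 \cdot \frac{1}{853} = \frac{2414916}{853}$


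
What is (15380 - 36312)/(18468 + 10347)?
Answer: -20932/28815 ≈ -0.72643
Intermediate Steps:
(15380 - 36312)/(18468 + 10347) = -20932/28815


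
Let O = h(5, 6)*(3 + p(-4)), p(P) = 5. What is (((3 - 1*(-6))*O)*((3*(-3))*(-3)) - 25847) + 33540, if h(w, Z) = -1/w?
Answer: 36521/5 ≈ 7304.2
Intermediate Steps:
O = -8/5 (O = (-1/5)*(3 + 5) = -1*⅕*8 = -⅕*8 = -8/5 ≈ -1.6000)
(((3 - 1*(-6))*O)*((3*(-3))*(-3)) - 25847) + 33540 = (((3 - 1*(-6))*(-8/5))*((3*(-3))*(-3)) - 25847) + 33540 = (((3 + 6)*(-8/5))*(-9*(-3)) - 25847) + 33540 = ((9*(-8/5))*27 - 25847) + 33540 = (-72/5*27 - 25847) + 33540 = (-1944/5 - 25847) + 33540 = -131179/5 + 33540 = 36521/5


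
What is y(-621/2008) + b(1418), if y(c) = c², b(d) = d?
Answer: 5717852393/4032064 ≈ 1418.1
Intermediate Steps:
y(-621/2008) + b(1418) = (-621/2008)² + 1418 = 385641/4032064 + 1418 = 5717852393/4032064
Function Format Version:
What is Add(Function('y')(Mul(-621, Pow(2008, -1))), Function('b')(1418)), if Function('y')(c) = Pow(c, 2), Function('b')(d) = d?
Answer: Rational(5717852393, 4032064) ≈ 1418.1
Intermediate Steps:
Add(Function('y')(Mul(-621, Pow(2008, -1))), Function('b')(1418)) = Add(Pow(Mul(-621, Pow(2008, -1)), 2), 1418) = Add(Pow(Mul(-621, Rational(1, 2008)), 2), 1418) = Add(Pow(Rational(-621, 2008), 2), 1418) = Add(Rational(385641, 4032064), 1418) = Rational(5717852393, 4032064)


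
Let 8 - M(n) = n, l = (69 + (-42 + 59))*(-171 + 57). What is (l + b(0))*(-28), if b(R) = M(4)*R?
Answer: 274512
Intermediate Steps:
l = -9804 (l = (69 + 17)*(-114) = 86*(-114) = -9804)
M(n) = 8 - n
b(R) = 4*R (b(R) = (8 - 1*4)*R = (8 - 4)*R = 4*R)
(l + b(0))*(-28) = (-9804 + 4*0)*(-28) = (-9804 + 0)*(-28) = -9804*(-28) = 274512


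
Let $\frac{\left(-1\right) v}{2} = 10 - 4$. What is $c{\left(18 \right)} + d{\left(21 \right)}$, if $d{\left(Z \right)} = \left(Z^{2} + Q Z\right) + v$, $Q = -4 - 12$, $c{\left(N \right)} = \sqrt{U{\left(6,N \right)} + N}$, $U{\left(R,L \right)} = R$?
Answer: $93 + 2 \sqrt{6} \approx 97.899$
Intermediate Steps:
$v = -12$ ($v = - 2 \left(10 - 4\right) = \left(-2\right) 6 = -12$)
$c{\left(N \right)} = \sqrt{6 + N}$
$Q = -16$ ($Q = -4 - 12 = -16$)
$d{\left(Z \right)} = -12 + Z^{2} - 16 Z$ ($d{\left(Z \right)} = \left(Z^{2} - 16 Z\right) - 12 = -12 + Z^{2} - 16 Z$)
$c{\left(18 \right)} + d{\left(21 \right)} = \sqrt{6 + 18} - \left(348 - 441\right) = \sqrt{24} - -93 = 2 \sqrt{6} + 93 = 93 + 2 \sqrt{6}$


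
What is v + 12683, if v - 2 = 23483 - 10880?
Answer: 25288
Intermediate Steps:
v = 12605 (v = 2 + (23483 - 10880) = 2 + 12603 = 12605)
v + 12683 = 12605 + 12683 = 25288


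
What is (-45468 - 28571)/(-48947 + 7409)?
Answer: 10577/5934 ≈ 1.7824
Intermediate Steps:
(-45468 - 28571)/(-48947 + 7409) = -74039/(-41538) = -74039*(-1/41538) = 10577/5934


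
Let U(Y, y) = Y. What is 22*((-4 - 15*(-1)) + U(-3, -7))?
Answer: 176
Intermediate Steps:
22*((-4 - 15*(-1)) + U(-3, -7)) = 22*((-4 - 15*(-1)) - 3) = 22*((-4 + 15) - 3) = 22*(11 - 3) = 22*8 = 176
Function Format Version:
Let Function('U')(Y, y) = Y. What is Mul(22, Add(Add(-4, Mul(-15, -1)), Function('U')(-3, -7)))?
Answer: 176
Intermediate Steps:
Mul(22, Add(Add(-4, Mul(-15, -1)), Function('U')(-3, -7))) = Mul(22, Add(Add(-4, Mul(-15, -1)), -3)) = Mul(22, Add(Add(-4, 15), -3)) = Mul(22, Add(11, -3)) = Mul(22, 8) = 176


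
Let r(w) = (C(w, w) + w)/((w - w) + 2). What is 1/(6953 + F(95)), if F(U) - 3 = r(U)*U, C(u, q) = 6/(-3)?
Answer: 2/22747 ≈ 8.7924e-5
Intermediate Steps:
C(u, q) = -2 (C(u, q) = 6*(-⅓) = -2)
r(w) = -1 + w/2 (r(w) = (-2 + w)/((w - w) + 2) = (-2 + w)/(0 + 2) = (-2 + w)/2 = -1 + w/2)
F(U) = 3 + U*(-1 + U/2) (F(U) = 3 + (-1 + U/2)*U = 3 + U*(-1 + U/2))
1/(6953 + F(95)) = 1/(6953 + (3 + (½)*95*(-2 + 95))) = 1/(6953 + (3 + (½)*95*93)) = 1/(6953 + (3 + 8835/2)) = 1/(6953 + 8841/2) = 1/(22747/2) = 2/22747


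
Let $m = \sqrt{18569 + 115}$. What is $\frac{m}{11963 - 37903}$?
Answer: $- \frac{3 \sqrt{519}}{12970} \approx -0.0052694$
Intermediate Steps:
$m = 6 \sqrt{519}$ ($m = \sqrt{18684} = 6 \sqrt{519} \approx 136.69$)
$\frac{m}{11963 - 37903} = \frac{6 \sqrt{519}}{11963 - 37903} = \frac{6 \sqrt{519}}{-25940} = 6 \sqrt{519} \left(- \frac{1}{25940}\right) = - \frac{3 \sqrt{519}}{12970}$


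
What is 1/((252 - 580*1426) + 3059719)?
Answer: 1/2232891 ≈ 4.4785e-7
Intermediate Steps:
1/((252 - 580*1426) + 3059719) = 1/((252 - 827080) + 3059719) = 1/(-826828 + 3059719) = 1/2232891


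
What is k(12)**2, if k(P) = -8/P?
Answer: 4/9 ≈ 0.44444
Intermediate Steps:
k(12)**2 = (-8/12)**2 = (-8*1/12)**2 = (-2/3)**2 = 4/9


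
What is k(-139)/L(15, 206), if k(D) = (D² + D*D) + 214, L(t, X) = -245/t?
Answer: -116568/49 ≈ -2378.9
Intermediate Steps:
k(D) = 214 + 2*D² (k(D) = (D² + D²) + 214 = 2*D² + 214 = 214 + 2*D²)
k(-139)/L(15, 206) = (214 + 2*(-139)²)/((-245/15)) = (214 + 2*19321)/((-245*1/15)) = (214 + 38642)/(-49/3) = 38856*(-3/49) = -116568/49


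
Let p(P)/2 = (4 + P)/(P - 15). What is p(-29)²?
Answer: 625/484 ≈ 1.2913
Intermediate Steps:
p(P) = 2*(4 + P)/(-15 + P) (p(P) = 2*((4 + P)/(P - 15)) = 2*((4 + P)/(-15 + P)) = 2*(4 + P)/(-15 + P))
p(-29)² = (2*(4 - 29)/(-15 - 29))² = (2*(-25)/(-44))² = (2*(-1/44)*(-25))² = (25/22)² = 625/484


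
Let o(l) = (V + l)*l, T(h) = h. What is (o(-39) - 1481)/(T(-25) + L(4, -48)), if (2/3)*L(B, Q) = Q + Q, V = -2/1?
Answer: -118/169 ≈ -0.69823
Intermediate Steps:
V = -2 (V = -2*1 = -2)
L(B, Q) = 3*Q (L(B, Q) = 3*(Q + Q)/2 = 3*(2*Q)/2 = 3*Q)
o(l) = l*(-2 + l) (o(l) = (-2 + l)*l = l*(-2 + l))
(o(-39) - 1481)/(T(-25) + L(4, -48)) = (-39*(-2 - 39) - 1481)/(-25 + 3*(-48)) = (-39*(-41) - 1481)/(-25 - 144) = (1599 - 1481)/(-169) = 118*(-1/169) = -118/169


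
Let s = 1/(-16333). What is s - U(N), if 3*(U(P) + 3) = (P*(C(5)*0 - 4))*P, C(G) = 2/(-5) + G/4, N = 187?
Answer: 2284741702/48999 ≈ 46628.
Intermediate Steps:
s = -1/16333 ≈ -6.1226e-5
C(G) = -2/5 + G/4 (C(G) = 2*(-1/5) + G*(1/4) = -2/5 + G/4)
U(P) = -3 - 4*P**2/3 (U(P) = -3 + ((P*((-2/5 + (1/4)*5)*0 - 4))*P)/3 = -3 + ((P*((-2/5 + 5/4)*0 - 4))*P)/3 = -3 + ((P*((17/20)*0 - 4))*P)/3 = -3 + ((P*(0 - 4))*P)/3 = -3 + ((P*(-4))*P)/3 = -3 + ((-4*P)*P)/3 = -3 + (-4*P**2)/3 = -3 - 4*P**2/3)
s - U(N) = -1/16333 - (-3 - 4/3*187**2) = -1/16333 - (-3 - 4/3*34969) = -1/16333 - (-3 - 139876/3) = -1/16333 - 1*(-139885/3) = -1/16333 + 139885/3 = 2284741702/48999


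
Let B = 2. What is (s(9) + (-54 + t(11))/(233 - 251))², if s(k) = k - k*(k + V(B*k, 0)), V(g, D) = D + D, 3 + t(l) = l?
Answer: 390625/81 ≈ 4822.5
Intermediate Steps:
t(l) = -3 + l
V(g, D) = 2*D
s(k) = k - k² (s(k) = k - k*(k + 2*0) = k - k*(k + 0) = k - k*k = k - k²)
(s(9) + (-54 + t(11))/(233 - 251))² = (9*(1 - 1*9) + (-54 + (-3 + 11))/(233 - 251))² = (9*(1 - 9) + (-54 + 8)/(-18))² = (9*(-8) - 46*(-1/18))² = (-72 + 23/9)² = (-625/9)² = 390625/81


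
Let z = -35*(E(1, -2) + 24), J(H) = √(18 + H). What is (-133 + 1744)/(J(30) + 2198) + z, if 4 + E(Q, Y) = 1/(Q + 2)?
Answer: -5151947563/7246734 - 1611*√3/1207789 ≈ -710.94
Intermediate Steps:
E(Q, Y) = -4 + 1/(2 + Q) (E(Q, Y) = -4 + 1/(Q + 2) = -4 + 1/(2 + Q))
z = -2135/3 (z = -35*((-7 - 4*1)/(2 + 1) + 24) = -35*((-7 - 4)/3 + 24) = -35*((⅓)*(-11) + 24) = -35*(-11/3 + 24) = -35*61/3 = -2135/3 ≈ -711.67)
(-133 + 1744)/(J(30) + 2198) + z = (-133 + 1744)/(√(18 + 30) + 2198) - 2135/3 = 1611/(√48 + 2198) - 2135/3 = 1611/(4*√3 + 2198) - 2135/3 = 1611/(2198 + 4*√3) - 2135/3 = -2135/3 + 1611/(2198 + 4*√3)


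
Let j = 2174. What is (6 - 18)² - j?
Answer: -2030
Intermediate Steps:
(6 - 18)² - j = (6 - 18)² - 1*2174 = (-12)² - 2174 = 144 - 2174 = -2030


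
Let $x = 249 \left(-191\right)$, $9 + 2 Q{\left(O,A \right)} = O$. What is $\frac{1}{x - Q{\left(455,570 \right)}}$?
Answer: $- \frac{1}{47782} \approx -2.0928 \cdot 10^{-5}$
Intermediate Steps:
$Q{\left(O,A \right)} = - \frac{9}{2} + \frac{O}{2}$
$x = -47559$
$\frac{1}{x - Q{\left(455,570 \right)}} = \frac{1}{-47559 - \left(- \frac{9}{2} + \frac{1}{2} \cdot 455\right)} = \frac{1}{-47559 - \left(- \frac{9}{2} + \frac{455}{2}\right)} = \frac{1}{-47559 - 223} = \frac{1}{-47782} = - \frac{1}{47782}$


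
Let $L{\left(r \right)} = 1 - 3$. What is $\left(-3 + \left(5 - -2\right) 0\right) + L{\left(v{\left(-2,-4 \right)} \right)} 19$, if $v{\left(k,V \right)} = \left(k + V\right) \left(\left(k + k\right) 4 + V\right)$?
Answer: $-41$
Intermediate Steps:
$v{\left(k,V \right)} = \left(V + k\right) \left(V + 8 k\right)$ ($v{\left(k,V \right)} = \left(V + k\right) \left(2 k 4 + V\right) = \left(V + k\right) \left(8 k + V\right) = \left(V + k\right) \left(V + 8 k\right)$)
$L{\left(r \right)} = -2$ ($L{\left(r \right)} = 1 - 3 = -2$)
$\left(-3 + \left(5 - -2\right) 0\right) + L{\left(v{\left(-2,-4 \right)} \right)} 19 = \left(-3 + \left(5 - -2\right) 0\right) - 38 = \left(-3 + \left(5 + 2\right) 0\right) - 38 = \left(-3 + 7 \cdot 0\right) - 38 = \left(-3 + 0\right) - 38 = -3 - 38 = -41$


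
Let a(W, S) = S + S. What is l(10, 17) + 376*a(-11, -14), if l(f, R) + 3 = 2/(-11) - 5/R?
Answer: -1969386/187 ≈ -10531.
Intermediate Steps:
a(W, S) = 2*S
l(f, R) = -35/11 - 5/R (l(f, R) = -3 + (2/(-11) - 5/R) = -3 + (2*(-1/11) - 5/R) = -3 + (-2/11 - 5/R) = -35/11 - 5/R)
l(10, 17) + 376*a(-11, -14) = (-35/11 - 5/17) + 376*(2*(-14)) = (-35/11 - 5*1/17) + 376*(-28) = (-35/11 - 5/17) - 10528 = -650/187 - 10528 = -1969386/187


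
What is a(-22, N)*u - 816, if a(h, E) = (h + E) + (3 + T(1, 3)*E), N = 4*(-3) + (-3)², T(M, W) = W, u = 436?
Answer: -14332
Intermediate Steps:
N = -3 (N = -12 + 9 = -3)
a(h, E) = 3 + h + 4*E (a(h, E) = (h + E) + (3 + 3*E) = (E + h) + (3 + 3*E) = 3 + h + 4*E)
a(-22, N)*u - 816 = (3 - 22 + 4*(-3))*436 - 816 = (3 - 22 - 12)*436 - 816 = -31*436 - 816 = -13516 - 816 = -14332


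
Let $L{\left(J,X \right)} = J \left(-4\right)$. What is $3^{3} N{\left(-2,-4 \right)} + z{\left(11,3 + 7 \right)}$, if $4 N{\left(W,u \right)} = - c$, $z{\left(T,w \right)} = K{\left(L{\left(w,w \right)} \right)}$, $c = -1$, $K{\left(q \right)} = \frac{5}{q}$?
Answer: $\frac{53}{8} \approx 6.625$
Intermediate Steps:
$L{\left(J,X \right)} = - 4 J$
$z{\left(T,w \right)} = - \frac{5}{4 w}$ ($z{\left(T,w \right)} = \frac{5}{\left(-4\right) w} = 5 \left(- \frac{1}{4 w}\right) = - \frac{5}{4 w}$)
$N{\left(W,u \right)} = \frac{1}{4}$ ($N{\left(W,u \right)} = \frac{\left(-1\right) \left(-1\right)}{4} = \frac{1}{4} \cdot 1 = \frac{1}{4}$)
$3^{3} N{\left(-2,-4 \right)} + z{\left(11,3 + 7 \right)} = 3^{3} \cdot \frac{1}{4} - \frac{5}{4 \left(3 + 7\right)} = 27 \cdot \frac{1}{4} - \frac{5}{4 \cdot 10} = \frac{27}{4} - \frac{1}{8} = \frac{53}{8}$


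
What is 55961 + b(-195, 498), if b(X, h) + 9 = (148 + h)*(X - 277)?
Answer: -248960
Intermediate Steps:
b(X, h) = -9 + (-277 + X)*(148 + h) (b(X, h) = -9 + (148 + h)*(X - 277) = -9 + (148 + h)*(-277 + X) = -9 + (-277 + X)*(148 + h))
55961 + b(-195, 498) = 55961 + (-41005 - 277*498 + 148*(-195) - 195*498) = 55961 + (-41005 - 137946 - 28860 - 97110) = 55961 - 304921 = -248960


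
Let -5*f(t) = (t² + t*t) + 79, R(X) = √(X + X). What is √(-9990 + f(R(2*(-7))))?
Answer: 11*I*√2065/5 ≈ 99.973*I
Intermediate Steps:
R(X) = √2*√X (R(X) = √(2*X) = √2*√X)
f(t) = -79/5 - 2*t²/5 (f(t) = -((t² + t*t) + 79)/5 = -((t² + t²) + 79)/5 = -(2*t² + 79)/5 = -(79 + 2*t²)/5 = -79/5 - 2*t²/5)
√(-9990 + f(R(2*(-7)))) = √(-9990 + (-79/5 - 2*(√2*√(2*(-7)))²/5)) = √(-9990 + (-79/5 - 2*(√2*√(-14))²/5)) = √(-9990 + (-79/5 - 2*(√2*(I*√14))²/5)) = √(-9990 + (-79/5 - 2*(2*I*√7)²/5)) = √(-9990 + (-79/5 - ⅖*(-28))) = √(-9990 + (-79/5 + 56/5)) = √(-9990 - 23/5) = √(-49973/5) = 11*I*√2065/5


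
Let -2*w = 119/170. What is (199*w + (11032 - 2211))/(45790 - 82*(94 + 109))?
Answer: 175027/582880 ≈ 0.30028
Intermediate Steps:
w = -7/20 (w = -119/(2*170) = -1/2*7/10 = -7/20 ≈ -0.35000)
(199*w + (11032 - 2211))/(45790 - 82*(94 + 109)) = (199*(-7/20) + (11032 - 2211))/(45790 - 82*(94 + 109)) = (-1393/20 + 8821)/(45790 - 82*203) = 175027/(20*(45790 - 16646)) = (175027/20)/29144 = (175027/20)*(1/29144) = 175027/582880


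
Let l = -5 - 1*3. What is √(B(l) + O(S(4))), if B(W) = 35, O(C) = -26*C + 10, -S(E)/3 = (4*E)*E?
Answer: √5037 ≈ 70.972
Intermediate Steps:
S(E) = -12*E² (S(E) = -3*4*E*E = -12*E²)
l = -8 (l = -5 - 3 = -8)
O(C) = 10 - 26*C
√(B(l) + O(S(4))) = √(35 + (10 - (-312)*4²)) = √(35 + (10 - (-312)*16)) = √(35 + (10 - 26*(-192))) = √(35 + (10 + 4992)) = √(35 + 5002) = √5037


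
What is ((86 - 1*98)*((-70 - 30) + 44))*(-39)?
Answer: -26208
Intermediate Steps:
((86 - 1*98)*((-70 - 30) + 44))*(-39) = ((86 - 98)*(-100 + 44))*(-39) = -12*(-56)*(-39) = 672*(-39) = -26208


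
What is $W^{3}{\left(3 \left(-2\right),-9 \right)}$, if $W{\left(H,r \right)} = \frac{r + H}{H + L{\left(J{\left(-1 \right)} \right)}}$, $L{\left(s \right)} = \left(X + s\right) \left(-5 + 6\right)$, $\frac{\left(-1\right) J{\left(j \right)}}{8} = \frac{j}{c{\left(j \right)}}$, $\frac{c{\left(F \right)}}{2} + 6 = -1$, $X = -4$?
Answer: $\frac{1157625}{405224} \approx 2.8568$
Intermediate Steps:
$c{\left(F \right)} = -14$ ($c{\left(F \right)} = -12 + 2 \left(-1\right) = -12 - 2 = -14$)
$J{\left(j \right)} = \frac{4 j}{7}$ ($J{\left(j \right)} = - 8 \frac{j}{-14} = - 8 j \left(- \frac{1}{14}\right) = - 8 \left(- \frac{j}{14}\right) = \frac{4 j}{7}$)
$L{\left(s \right)} = -4 + s$ ($L{\left(s \right)} = \left(-4 + s\right) \left(-5 + 6\right) = \left(-4 + s\right) 1 = -4 + s$)
$W{\left(H,r \right)} = \frac{H + r}{- \frac{32}{7} + H}$ ($W{\left(H,r \right)} = \frac{r + H}{H + \left(-4 + \frac{4}{7} \left(-1\right)\right)} = \frac{H + r}{H - \frac{32}{7}} = \frac{H + r}{- \frac{32}{7} + H}$)
$W^{3}{\left(3 \left(-2\right),-9 \right)} = \left(\frac{7 \left(3 \left(-2\right) - 9\right)}{-32 + 7 \cdot 3 \left(-2\right)}\right)^{3} = \left(\frac{7 \left(-6 - 9\right)}{-32 + 7 \left(-6\right)}\right)^{3} = \left(7 \frac{1}{-32 - 42} \left(-15\right)\right)^{3} = \left(7 \frac{1}{-74} \left(-15\right)\right)^{3} = \left(7 \left(- \frac{1}{74}\right) \left(-15\right)\right)^{3} = \left(\frac{105}{74}\right)^{3} = \frac{1157625}{405224}$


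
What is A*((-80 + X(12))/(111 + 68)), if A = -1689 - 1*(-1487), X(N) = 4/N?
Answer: 48278/537 ≈ 89.903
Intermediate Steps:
A = -202 (A = -1689 + 1487 = -202)
A*((-80 + X(12))/(111 + 68)) = -202*(-80 + 4/12)/(111 + 68) = -202*(-80 + 4*(1/12))/179 = -202*(-80 + ⅓)/179 = -(-48278)/(3*179) = -202*(-239/537) = 48278/537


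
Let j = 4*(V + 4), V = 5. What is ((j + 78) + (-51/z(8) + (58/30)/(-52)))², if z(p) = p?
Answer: 28169258569/2433600 ≈ 11575.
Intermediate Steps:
j = 36 (j = 4*(5 + 4) = 4*9 = 36)
((j + 78) + (-51/z(8) + (58/30)/(-52)))² = ((36 + 78) + (-51/8 + (58/30)/(-52)))² = (114 + (-51*⅛ + (58*(1/30))*(-1/52)))² = (114 + (-51/8 + (29/15)*(-1/52)))² = (114 + (-51/8 - 29/780))² = (114 - 10003/1560)² = (167837/1560)² = 28169258569/2433600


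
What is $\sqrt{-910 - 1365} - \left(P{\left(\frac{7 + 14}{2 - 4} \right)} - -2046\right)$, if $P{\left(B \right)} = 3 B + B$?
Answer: $-2004 + 5 i \sqrt{91} \approx -2004.0 + 47.697 i$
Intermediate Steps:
$P{\left(B \right)} = 4 B$
$\sqrt{-910 - 1365} - \left(P{\left(\frac{7 + 14}{2 - 4} \right)} - -2046\right) = \sqrt{-910 - 1365} - \left(4 \frac{7 + 14}{2 - 4} - -2046\right) = \sqrt{-2275} - \left(4 \frac{21}{-2} + 2046\right) = 5 i \sqrt{91} - \left(4 \cdot 21 \left(- \frac{1}{2}\right) + 2046\right) = 5 i \sqrt{91} - \left(4 \left(- \frac{21}{2}\right) + 2046\right) = 5 i \sqrt{91} - \left(-42 + 2046\right) = 5 i \sqrt{91} - 2004 = -2004 + 5 i \sqrt{91}$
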